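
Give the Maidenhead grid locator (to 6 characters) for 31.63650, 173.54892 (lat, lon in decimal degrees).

Shift to the Maidenhead origin (180°W, 90°S): lon 353.5489, lat 121.6365.
Field: 353.5489/20 → 17 → R, 121.6365/10 → 12 → M; chars RM.
Square: 13.5489/2 → 6, 1.6365/1 → 1; chars 61.
Subsquare: 1.5489/0.0833333 → 18 → s, 0.6365/0.0416667 → 15 → p; chars sp.

RM61sp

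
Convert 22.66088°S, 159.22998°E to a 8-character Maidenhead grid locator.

Shift to the Maidenhead origin (180°W, 90°S): lon 339.22998, lat 67.33912.
Field (20°×10°, letters A–R): lon ⌊339.22998/20⌋ = 16 → Q; lat ⌊67.33912/10⌋ = 6 → G.
Square (2°×1°, digits 0–9): lon ⌊19.22998/2⌋ = 9; lat ⌊7.33912/1⌋ = 7.
Subsquare (5′×2.5′, letters a–x): lon ⌊1.22998/0.0833333⌋ = 14 → o; lat ⌊0.33912/0.0416667⌋ = 8 → i.
Extended square (30″×15″, digits 0–9): lon ⌊0.06331/0.00833333⌋ = 7; lat ⌊0.00579/0.00416667⌋ = 1.

QG97oi71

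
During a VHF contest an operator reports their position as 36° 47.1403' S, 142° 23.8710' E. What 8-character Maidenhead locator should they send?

QF13ef71

Offset from 180°W / 90°S: lon 322.39785°, lat 53.21433°.
Field: lon ⌊322.39785/20⌋ = 16 → Q; lat ⌊53.21433/10⌋ = 5 → F.
Square: lon ⌊2.39785/2⌋ = 1; lat ⌊3.21433/1⌋ = 3.
Subsquare: lon ⌊0.39785/0.0833333⌋ = 4 → e; lat ⌊0.21433/0.0416667⌋ = 5 → f.
Extended square: lon ⌊0.06452/0.00833333⌋ = 7; lat ⌊0.00600/0.00416667⌋ = 1.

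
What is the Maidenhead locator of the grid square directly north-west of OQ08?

Longitude square 0; −1 → -1, wraps to 9, carry into field.
Longitude field O = 14; −1 → 13 = N.
Latitude square 8; +1 → 9.

NQ99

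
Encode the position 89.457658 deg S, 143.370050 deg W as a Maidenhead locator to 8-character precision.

BA80hn50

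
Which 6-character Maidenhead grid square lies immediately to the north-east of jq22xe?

JQ32af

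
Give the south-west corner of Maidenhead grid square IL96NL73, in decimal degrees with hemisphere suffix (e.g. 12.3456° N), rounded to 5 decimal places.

Field I=8, L=11: +8·20° lon, +11·10° lat → SW at lon -20°, lat 20°.
Square 9, 6: +9·2° lon, +6·1° lat → SW at lon -2°, lat 26°.
Subsquare n=13, l=11: +13·0.0833333° lon, +11·0.0416667° lat → SW at lon -0.916667°, lat 26.4583°.
Extended square 7, 3: +7·0.00833333° lon, +3·0.00416667° lat → SW at lon -0.858333°, lat 26.4708°.
latitude 26.47083° N, longitude 0.85833° W.

26.47083° N, 0.85833° W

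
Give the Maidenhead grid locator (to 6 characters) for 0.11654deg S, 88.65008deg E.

NI49hv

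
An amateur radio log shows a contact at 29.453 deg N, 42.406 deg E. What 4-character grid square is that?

LL19

Shift to the Maidenhead origin (180°W, 90°S): lon 222.41, lat 119.45.
Field: 222.41/20 → 11 → L, 119.45/10 → 11 → L; chars LL.
Square: 2.41/2 → 1, 9.45/1 → 9; chars 19.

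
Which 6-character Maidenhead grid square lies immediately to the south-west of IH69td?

IH69sc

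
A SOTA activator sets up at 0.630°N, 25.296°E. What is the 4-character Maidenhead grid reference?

Add 180° to longitude and 90° to latitude: 205.30, 90.63.
Field: lon ⌊205.30/20⌋ = 10 → K; lat ⌊90.63/10⌋ = 9 → J.
Square: lon ⌊5.30/2⌋ = 2; lat ⌊0.63/1⌋ = 0.

KJ20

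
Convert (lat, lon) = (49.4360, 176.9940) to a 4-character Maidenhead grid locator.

RN89

Shift to the Maidenhead origin (180°W, 90°S): lon 356.99, lat 139.44.
Field: lon ⌊356.99/20⌋ = 17 → R; lat ⌊139.44/10⌋ = 13 → N.
Square: lon ⌊16.99/2⌋ = 8; lat ⌊9.44/1⌋ = 9.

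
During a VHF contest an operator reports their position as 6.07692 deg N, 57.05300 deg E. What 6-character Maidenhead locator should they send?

LJ86mb

Shift to the Maidenhead origin (180°W, 90°S): lon 237.0530, lat 96.0769.
Field: lon ⌊237.0530/20⌋ = 11 → L; lat ⌊96.0769/10⌋ = 9 → J.
Square: lon ⌊17.0530/2⌋ = 8; lat ⌊6.0769/1⌋ = 6.
Subsquare: lon ⌊1.0530/0.0833333⌋ = 12 → m; lat ⌊0.0769/0.0416667⌋ = 1 → b.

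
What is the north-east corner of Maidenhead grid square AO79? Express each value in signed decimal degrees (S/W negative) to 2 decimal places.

Field A=0, O=14: +0·20° lon, +14·10° lat → SW at lon -180°, lat 50°.
Square 7, 9: +7·2° lon, +9·1° lat → SW at lon -166°, lat 59°.
Cell spans 2° lon × 1° lat. NE corner is SW corner plus one full cell.
latitude 60.00, longitude -164.00.

60.00, -164.00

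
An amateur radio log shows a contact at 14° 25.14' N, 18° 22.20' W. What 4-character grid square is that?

IK04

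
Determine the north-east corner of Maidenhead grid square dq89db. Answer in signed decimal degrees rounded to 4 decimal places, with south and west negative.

79.0833, -103.6667

Field D=3, Q=16: +3·20° lon, +16·10° lat → SW at lon -120°, lat 70°.
Square 8, 9: +8·2° lon, +9·1° lat → SW at lon -104°, lat 79°.
Subsquare d=3, b=1: +3·0.0833333° lon, +1·0.0416667° lat → SW at lon -103.75°, lat 79.0417°.
Cell spans 0.0833333° lon × 0.0416667° lat. NE corner is SW corner plus one full cell.
latitude 79.0833, longitude -103.6667.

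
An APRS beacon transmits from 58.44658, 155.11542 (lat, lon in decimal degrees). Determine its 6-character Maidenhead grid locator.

QO78nk

Offset from 180°W / 90°S: lon 335.1154°, lat 148.4466°.
Field: lon ⌊335.1154/20⌋ = 16 → Q; lat ⌊148.4466/10⌋ = 14 → O.
Square: lon ⌊15.1154/2⌋ = 7; lat ⌊8.4466/1⌋ = 8.
Subsquare: lon ⌊1.1154/0.0833333⌋ = 13 → n; lat ⌊0.4466/0.0416667⌋ = 10 → k.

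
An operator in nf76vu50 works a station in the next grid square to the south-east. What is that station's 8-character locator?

Longitude extended square 5; +1 → 6.
Latitude extended square 0; −1 → -1, wraps to 9, carry into subsquare.
Latitude subsquare u = 20; −1 → 19 = t.

NF76vt69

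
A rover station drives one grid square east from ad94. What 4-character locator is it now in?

BD04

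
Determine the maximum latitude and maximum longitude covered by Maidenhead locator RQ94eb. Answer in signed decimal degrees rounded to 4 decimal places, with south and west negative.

74.0833, 178.4167

Field R=17, Q=16: +17·20° lon, +16·10° lat → SW at lon 160°, lat 70°.
Square 9, 4: +9·2° lon, +4·1° lat → SW at lon 178°, lat 74°.
Subsquare e=4, b=1: +4·0.0833333° lon, +1·0.0416667° lat → SW at lon 178.333°, lat 74.0417°.
Cell spans 0.0833333° lon × 0.0416667° lat. NE corner is SW corner plus one full cell.
latitude 74.0833, longitude 178.4167.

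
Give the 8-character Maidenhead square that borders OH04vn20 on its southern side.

Latitude extended square 0; −1 → -1, wraps to 9, carry into subsquare.
Latitude subsquare n = 13; −1 → 12 = m.
The longitude characters are unchanged.

OH04vm29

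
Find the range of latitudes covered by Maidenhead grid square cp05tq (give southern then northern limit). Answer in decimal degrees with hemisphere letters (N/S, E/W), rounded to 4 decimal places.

Field C=2, P=15: +2·20° lon, +15·10° lat → SW at lon -140°, lat 60°.
Square 0, 5: +0·2° lon, +5·1° lat → SW at lon -140°, lat 65°.
Subsquare t=19, q=16: +19·0.0833333° lon, +16·0.0416667° lat → SW at lon -138.417°, lat 65.6667°.
Cell spans 0.0833333° lon × 0.0416667° lat.
south 65.6667° N, north 65.7083° N.

65.6667° N, 65.7083° N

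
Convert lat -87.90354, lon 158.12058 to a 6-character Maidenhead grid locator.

QA92bc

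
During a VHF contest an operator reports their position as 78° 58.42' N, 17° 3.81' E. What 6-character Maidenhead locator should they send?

JQ88mx

Add 180° to longitude and 90° to latitude: 197.0635, 168.9737.
Field: 197.0635/20 → 9 → J, 168.9737/10 → 16 → Q; chars JQ.
Square: 17.0635/2 → 8, 8.9737/1 → 8; chars 88.
Subsquare: 1.0635/0.0833333 → 12 → m, 0.9737/0.0416667 → 23 → x; chars mx.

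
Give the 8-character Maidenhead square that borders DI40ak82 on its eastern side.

DI40ak92

Longitude extended square 8; +1 → 9.
The latitude characters are unchanged.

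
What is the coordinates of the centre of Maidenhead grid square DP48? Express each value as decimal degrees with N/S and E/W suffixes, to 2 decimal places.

68.50° N, 111.00° W

Field D=3, P=15: +3·20° lon, +15·10° lat → SW at lon -120°, lat 60°.
Square 4, 8: +4·2° lon, +8·1° lat → SW at lon -112°, lat 68°.
Cell spans 2° lon × 1° lat. Centre is SW corner plus half of each.
latitude 68.50° N, longitude 111.00° W.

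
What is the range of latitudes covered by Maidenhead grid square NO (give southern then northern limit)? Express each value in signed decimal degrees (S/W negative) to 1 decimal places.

Field N=13, O=14: +13·20° lon, +14·10° lat → SW at lon 80°, lat 50°.
Cell spans 20° lon × 10° lat.
south 50.0, north 60.0.

50.0, 60.0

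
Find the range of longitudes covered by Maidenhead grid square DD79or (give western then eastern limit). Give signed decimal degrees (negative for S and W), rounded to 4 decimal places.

Field D=3, D=3: +3·20° lon, +3·10° lat → SW at lon -120°, lat -60°.
Square 7, 9: +7·2° lon, +9·1° lat → SW at lon -106°, lat -51°.
Subsquare o=14, r=17: +14·0.0833333° lon, +17·0.0416667° lat → SW at lon -104.833°, lat -50.2917°.
Cell spans 0.0833333° lon × 0.0416667° lat.
west -104.8333, east -104.7500.

-104.8333, -104.7500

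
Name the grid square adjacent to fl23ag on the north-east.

Longitude subsquare a = 0; +1 → 1 = b.
Latitude subsquare g = 6; +1 → 7 = h.

FL23bh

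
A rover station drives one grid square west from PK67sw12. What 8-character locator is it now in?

PK67sw02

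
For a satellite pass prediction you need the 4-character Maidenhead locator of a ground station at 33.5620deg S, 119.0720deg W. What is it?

Add 180° to longitude and 90° to latitude: 60.93, 56.44.
Field: 60.93/20 → 3 → D, 56.44/10 → 5 → F; chars DF.
Square: 0.93/2 → 0, 6.44/1 → 6; chars 06.

DF06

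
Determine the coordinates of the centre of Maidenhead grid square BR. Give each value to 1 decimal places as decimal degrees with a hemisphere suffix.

85.0° N, 150.0° W

Field B=1, R=17: +1·20° lon, +17·10° lat → SW at lon -160°, lat 80°.
Cell spans 20° lon × 10° lat. Centre is SW corner plus half of each.
latitude 85.0° N, longitude 150.0° W.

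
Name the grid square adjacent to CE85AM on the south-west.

CE75xl

Longitude subsquare a = 0; −1 → -1, wraps to 23 = x, carry into square.
Longitude square 8; −1 → 7.
Latitude subsquare m = 12; −1 → 11 = l.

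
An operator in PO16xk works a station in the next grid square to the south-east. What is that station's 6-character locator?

PO26aj

Longitude subsquare x = 23; +1 → 24, wraps to 0 = a, carry into square.
Longitude square 1; +1 → 2.
Latitude subsquare k = 10; −1 → 9 = j.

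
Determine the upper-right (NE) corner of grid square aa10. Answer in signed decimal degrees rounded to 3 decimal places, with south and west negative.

Field A=0, A=0: +0·20° lon, +0·10° lat → SW at lon -180°, lat -90°.
Square 1, 0: +1·2° lon, +0·1° lat → SW at lon -178°, lat -90°.
Cell spans 2° lon × 1° lat. NE corner is SW corner plus one full cell.
latitude -89.000, longitude -176.000.

-89.000, -176.000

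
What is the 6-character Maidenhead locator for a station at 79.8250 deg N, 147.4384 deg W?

BQ69gt

Add 180° to longitude and 90° to latitude: 32.5616, 169.8250.
Field: lon ⌊32.5616/20⌋ = 1 → B; lat ⌊169.8250/10⌋ = 16 → Q.
Square: lon ⌊12.5616/2⌋ = 6; lat ⌊9.8250/1⌋ = 9.
Subsquare: lon ⌊0.5616/0.0833333⌋ = 6 → g; lat ⌊0.8250/0.0416667⌋ = 19 → t.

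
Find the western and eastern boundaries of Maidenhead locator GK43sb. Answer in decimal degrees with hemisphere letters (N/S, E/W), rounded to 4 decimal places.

50.5000° W, 50.4167° W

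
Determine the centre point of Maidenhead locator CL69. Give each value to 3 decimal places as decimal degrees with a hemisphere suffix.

Field C=2, L=11: +2·20° lon, +11·10° lat → SW at lon -140°, lat 20°.
Square 6, 9: +6·2° lon, +9·1° lat → SW at lon -128°, lat 29°.
Cell spans 2° lon × 1° lat. Centre is SW corner plus half of each.
latitude 29.500° N, longitude 127.000° W.

29.500° N, 127.000° W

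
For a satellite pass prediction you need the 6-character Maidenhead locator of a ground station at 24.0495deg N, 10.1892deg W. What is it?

Shift to the Maidenhead origin (180°W, 90°S): lon 169.8108, lat 114.0495.
Field: 169.8108/20 → 8 → I, 114.0495/10 → 11 → L; chars IL.
Square: 9.8108/2 → 4, 4.0495/1 → 4; chars 44.
Subsquare: 1.8108/0.0833333 → 21 → v, 0.0495/0.0416667 → 1 → b; chars vb.

IL44vb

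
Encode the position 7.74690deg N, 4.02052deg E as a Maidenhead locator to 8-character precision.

JJ27ar29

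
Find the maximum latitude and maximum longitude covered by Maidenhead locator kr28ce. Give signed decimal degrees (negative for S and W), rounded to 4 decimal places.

88.2083, 24.2500

Field K=10, R=17: +10·20° lon, +17·10° lat → SW at lon 20°, lat 80°.
Square 2, 8: +2·2° lon, +8·1° lat → SW at lon 24°, lat 88°.
Subsquare c=2, e=4: +2·0.0833333° lon, +4·0.0416667° lat → SW at lon 24.1667°, lat 88.1667°.
Cell spans 0.0833333° lon × 0.0416667° lat. NE corner is SW corner plus one full cell.
latitude 88.2083, longitude 24.2500.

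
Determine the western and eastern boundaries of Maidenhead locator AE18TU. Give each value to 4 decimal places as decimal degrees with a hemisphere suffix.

176.4167° W, 176.3333° W

Field A=0, E=4: +0·20° lon, +4·10° lat → SW at lon -180°, lat -50°.
Square 1, 8: +1·2° lon, +8·1° lat → SW at lon -178°, lat -42°.
Subsquare t=19, u=20: +19·0.0833333° lon, +20·0.0416667° lat → SW at lon -176.417°, lat -41.1667°.
Cell spans 0.0833333° lon × 0.0416667° lat.
west 176.4167° W, east 176.3333° W.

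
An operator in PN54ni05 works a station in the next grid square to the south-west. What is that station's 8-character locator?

PN54mi94

Longitude extended square 0; −1 → -1, wraps to 9, carry into subsquare.
Longitude subsquare n = 13; −1 → 12 = m.
Latitude extended square 5; −1 → 4.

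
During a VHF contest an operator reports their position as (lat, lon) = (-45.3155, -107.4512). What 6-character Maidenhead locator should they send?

Offset from 180°W / 90°S: lon 72.5488°, lat 44.6845°.
Field (20°×10°, letters A–R): lon ⌊72.5488/20⌋ = 3 → D; lat ⌊44.6845/10⌋ = 4 → E.
Square (2°×1°, digits 0–9): lon ⌊12.5488/2⌋ = 6; lat ⌊4.6845/1⌋ = 4.
Subsquare (5′×2.5′, letters a–x): lon ⌊0.5488/0.0833333⌋ = 6 → g; lat ⌊0.6845/0.0416667⌋ = 16 → q.

DE64gq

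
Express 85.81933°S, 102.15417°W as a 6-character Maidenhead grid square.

DA84we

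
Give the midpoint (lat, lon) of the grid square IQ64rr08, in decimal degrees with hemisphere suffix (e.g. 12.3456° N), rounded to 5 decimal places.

Field I=8, Q=16: +8·20° lon, +16·10° lat → SW at lon -20°, lat 70°.
Square 6, 4: +6·2° lon, +4·1° lat → SW at lon -8°, lat 74°.
Subsquare r=17, r=17: +17·0.0833333° lon, +17·0.0416667° lat → SW at lon -6.58333°, lat 74.7083°.
Extended square 0, 8: +0·0.00833333° lon, +8·0.00416667° lat → SW at lon -6.58333°, lat 74.7417°.
Cell spans 0.00833333° lon × 0.00416667° lat. Centre is SW corner plus half of each.
latitude 74.74375° N, longitude 6.57917° W.

74.74375° N, 6.57917° W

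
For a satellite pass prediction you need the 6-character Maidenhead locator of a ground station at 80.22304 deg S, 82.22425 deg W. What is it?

EA89vs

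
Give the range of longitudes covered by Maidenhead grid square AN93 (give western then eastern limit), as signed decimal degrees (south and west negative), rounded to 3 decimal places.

Field A=0, N=13: +0·20° lon, +13·10° lat → SW at lon -180°, lat 40°.
Square 9, 3: +9·2° lon, +3·1° lat → SW at lon -162°, lat 43°.
Cell spans 2° lon × 1° lat.
west -162.000, east -160.000.

-162.000, -160.000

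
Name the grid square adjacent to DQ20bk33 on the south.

DQ20bk32

Latitude extended square 3; −1 → 2.
The longitude characters are unchanged.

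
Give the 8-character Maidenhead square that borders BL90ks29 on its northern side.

BL90kt20

Latitude extended square 9; +1 → 10, wraps to 0, carry into subsquare.
Latitude subsquare s = 18; +1 → 19 = t.
The longitude characters are unchanged.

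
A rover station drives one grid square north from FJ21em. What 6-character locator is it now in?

Latitude subsquare m = 12; +1 → 13 = n.
The longitude characters are unchanged.

FJ21en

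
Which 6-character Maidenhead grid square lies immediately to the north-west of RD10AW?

RD00xx

Longitude subsquare a = 0; −1 → -1, wraps to 23 = x, carry into square.
Longitude square 1; −1 → 0.
Latitude subsquare w = 22; +1 → 23 = x.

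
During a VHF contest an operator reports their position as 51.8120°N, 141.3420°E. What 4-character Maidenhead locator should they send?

Add 180° to longitude and 90° to latitude: 321.34, 141.81.
Field: lon ⌊321.34/20⌋ = 16 → Q; lat ⌊141.81/10⌋ = 14 → O.
Square: lon ⌊1.34/2⌋ = 0; lat ⌊1.81/1⌋ = 1.

QO01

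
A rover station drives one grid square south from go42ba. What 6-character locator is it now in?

GO41bx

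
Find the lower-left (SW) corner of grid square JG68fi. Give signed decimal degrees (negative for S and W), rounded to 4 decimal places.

Field J=9, G=6: +9·20° lon, +6·10° lat → SW at lon 0°, lat -30°.
Square 6, 8: +6·2° lon, +8·1° lat → SW at lon 12°, lat -22°.
Subsquare f=5, i=8: +5·0.0833333° lon, +8·0.0416667° lat → SW at lon 12.4167°, lat -21.6667°.
latitude -21.6667, longitude 12.4167.

-21.6667, 12.4167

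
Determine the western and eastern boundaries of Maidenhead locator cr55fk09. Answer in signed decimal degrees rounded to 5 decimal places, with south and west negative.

-129.58333, -129.57500

Field C=2, R=17: +2·20° lon, +17·10° lat → SW at lon -140°, lat 80°.
Square 5, 5: +5·2° lon, +5·1° lat → SW at lon -130°, lat 85°.
Subsquare f=5, k=10: +5·0.0833333° lon, +10·0.0416667° lat → SW at lon -129.583°, lat 85.4167°.
Extended square 0, 9: +0·0.00833333° lon, +9·0.00416667° lat → SW at lon -129.583°, lat 85.4542°.
Cell spans 0.00833333° lon × 0.00416667° lat.
west -129.58333, east -129.57500.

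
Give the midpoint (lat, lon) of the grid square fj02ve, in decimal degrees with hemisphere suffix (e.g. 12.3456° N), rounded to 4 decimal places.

Field F=5, J=9: +5·20° lon, +9·10° lat → SW at lon -80°, lat 0°.
Square 0, 2: +0·2° lon, +2·1° lat → SW at lon -80°, lat 2°.
Subsquare v=21, e=4: +21·0.0833333° lon, +4·0.0416667° lat → SW at lon -78.25°, lat 2.16667°.
Cell spans 0.0833333° lon × 0.0416667° lat. Centre is SW corner plus half of each.
latitude 2.1875° N, longitude 78.2083° W.

2.1875° N, 78.2083° W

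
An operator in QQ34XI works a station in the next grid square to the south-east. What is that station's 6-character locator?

Longitude subsquare x = 23; +1 → 24, wraps to 0 = a, carry into square.
Longitude square 3; +1 → 4.
Latitude subsquare i = 8; −1 → 7 = h.

QQ44ah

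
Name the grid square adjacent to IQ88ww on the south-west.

Longitude subsquare w = 22; −1 → 21 = v.
Latitude subsquare w = 22; −1 → 21 = v.

IQ88vv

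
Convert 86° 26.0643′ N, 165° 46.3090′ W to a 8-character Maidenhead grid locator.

Offset from 180°W / 90°S: lon 14.22818°, lat 176.43440°.
Field: 14.22818/20 → 0 → A, 176.43440/10 → 17 → R; chars AR.
Square: 14.22818/2 → 7, 6.43440/1 → 6; chars 76.
Subsquare: 0.22818/0.0833333 → 2 → c, 0.43440/0.0416667 → 10 → k; chars ck.
Extended square: 0.06152/0.00833333 → 7, 0.01774/0.00416667 → 4; chars 74.

AR76ck74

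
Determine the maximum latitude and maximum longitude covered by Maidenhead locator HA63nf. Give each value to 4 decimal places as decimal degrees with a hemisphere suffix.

86.7500° S, 26.8333° W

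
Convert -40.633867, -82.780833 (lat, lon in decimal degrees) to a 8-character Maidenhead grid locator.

EE89oi67

Add 180° to longitude and 90° to latitude: 97.21917, 49.36613.
Field (20°×10°, letters A–R): 97.21917/20 → 4 → E, 49.36613/10 → 4 → E; chars EE.
Square (2°×1°, digits 0–9): 17.21917/2 → 8, 9.36613/1 → 9; chars 89.
Subsquare (5′×2.5′, letters a–x): 1.21917/0.0833333 → 14 → o, 0.36613/0.0416667 → 8 → i; chars oi.
Extended square (30″×15″, digits 0–9): 0.05250/0.00833333 → 6, 0.03280/0.00416667 → 7; chars 67.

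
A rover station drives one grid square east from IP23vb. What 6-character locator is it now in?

Longitude subsquare v = 21; +1 → 22 = w.
The latitude characters are unchanged.

IP23wb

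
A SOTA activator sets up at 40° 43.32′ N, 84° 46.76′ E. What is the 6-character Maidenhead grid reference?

Shift to the Maidenhead origin (180°W, 90°S): lon 264.7793, lat 130.7220.
Field: 264.7793/20 → 13 → N, 130.7220/10 → 13 → N; chars NN.
Square: 4.7793/2 → 2, 0.7220/1 → 0; chars 20.
Subsquare: 0.7793/0.0833333 → 9 → j, 0.7220/0.0416667 → 17 → r; chars jr.

NN20jr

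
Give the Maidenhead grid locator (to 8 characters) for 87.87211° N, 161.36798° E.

RR07qu49

Add 180° to longitude and 90° to latitude: 341.36798, 177.87211.
Field: 341.36798/20 → 17 → R, 177.87211/10 → 17 → R; chars RR.
Square: 1.36798/2 → 0, 7.87211/1 → 7; chars 07.
Subsquare: 1.36798/0.0833333 → 16 → q, 0.87211/0.0416667 → 20 → u; chars qu.
Extended square: 0.03465/0.00833333 → 4, 0.03878/0.00416667 → 9; chars 49.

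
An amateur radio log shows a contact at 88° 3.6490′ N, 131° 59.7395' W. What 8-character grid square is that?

CR48ab04

Shift to the Maidenhead origin (180°W, 90°S): lon 48.00434, lat 178.06082.
Field: 48.00434/20 → 2 → C, 178.06082/10 → 17 → R; chars CR.
Square: 8.00434/2 → 4, 8.06082/1 → 8; chars 48.
Subsquare: 0.00434/0.0833333 → 0 → a, 0.06082/0.0416667 → 1 → b; chars ab.
Extended square: 0.00434/0.00833333 → 0, 0.01915/0.00416667 → 4; chars 04.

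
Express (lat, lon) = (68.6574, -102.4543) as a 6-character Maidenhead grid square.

Shift to the Maidenhead origin (180°W, 90°S): lon 77.5457, lat 158.6574.
Field: lon ⌊77.5457/20⌋ = 3 → D; lat ⌊158.6574/10⌋ = 15 → P.
Square: lon ⌊17.5457/2⌋ = 8; lat ⌊8.6574/1⌋ = 8.
Subsquare: lon ⌊1.5457/0.0833333⌋ = 18 → s; lat ⌊0.6574/0.0416667⌋ = 15 → p.

DP88sp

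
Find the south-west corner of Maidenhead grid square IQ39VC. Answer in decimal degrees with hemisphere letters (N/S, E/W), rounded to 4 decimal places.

79.0833° N, 12.2500° W

Field I=8, Q=16: +8·20° lon, +16·10° lat → SW at lon -20°, lat 70°.
Square 3, 9: +3·2° lon, +9·1° lat → SW at lon -14°, lat 79°.
Subsquare v=21, c=2: +21·0.0833333° lon, +2·0.0416667° lat → SW at lon -12.25°, lat 79.0833°.
latitude 79.0833° N, longitude 12.2500° W.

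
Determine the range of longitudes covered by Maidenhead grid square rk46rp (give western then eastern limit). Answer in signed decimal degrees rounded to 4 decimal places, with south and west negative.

Field R=17, K=10: +17·20° lon, +10·10° lat → SW at lon 160°, lat 10°.
Square 4, 6: +4·2° lon, +6·1° lat → SW at lon 168°, lat 16°.
Subsquare r=17, p=15: +17·0.0833333° lon, +15·0.0416667° lat → SW at lon 169.417°, lat 16.625°.
Cell spans 0.0833333° lon × 0.0416667° lat.
west 169.4167, east 169.5000.

169.4167, 169.5000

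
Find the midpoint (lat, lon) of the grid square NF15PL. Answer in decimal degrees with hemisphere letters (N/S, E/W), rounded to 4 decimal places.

Field N=13, F=5: +13·20° lon, +5·10° lat → SW at lon 80°, lat -40°.
Square 1, 5: +1·2° lon, +5·1° lat → SW at lon 82°, lat -35°.
Subsquare p=15, l=11: +15·0.0833333° lon, +11·0.0416667° lat → SW at lon 83.25°, lat -34.5417°.
Cell spans 0.0833333° lon × 0.0416667° lat. Centre is SW corner plus half of each.
latitude 34.5208° S, longitude 83.2917° E.

34.5208° S, 83.2917° E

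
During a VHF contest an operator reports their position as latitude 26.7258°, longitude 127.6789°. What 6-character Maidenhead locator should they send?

Shift to the Maidenhead origin (180°W, 90°S): lon 307.6789, lat 116.7258.
Field: lon ⌊307.6789/20⌋ = 15 → P; lat ⌊116.7258/10⌋ = 11 → L.
Square: lon ⌊7.6789/2⌋ = 3; lat ⌊6.7258/1⌋ = 6.
Subsquare: lon ⌊1.6789/0.0833333⌋ = 20 → u; lat ⌊0.7258/0.0416667⌋ = 17 → r.

PL36ur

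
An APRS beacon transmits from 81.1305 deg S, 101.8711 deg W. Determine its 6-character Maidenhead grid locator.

DA98bu

Add 180° to longitude and 90° to latitude: 78.1289, 8.8695.
Field (20°×10°, letters A–R): 78.1289/20 → 3 → D, 8.8695/10 → 0 → A; chars DA.
Square (2°×1°, digits 0–9): 18.1289/2 → 9, 8.8695/1 → 8; chars 98.
Subsquare (5′×2.5′, letters a–x): 0.1289/0.0833333 → 1 → b, 0.8695/0.0416667 → 20 → u; chars bu.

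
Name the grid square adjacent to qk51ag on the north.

QK51ah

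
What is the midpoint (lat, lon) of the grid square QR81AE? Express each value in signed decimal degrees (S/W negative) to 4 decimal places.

81.1875, 156.0417

Field Q=16, R=17: +16·20° lon, +17·10° lat → SW at lon 140°, lat 80°.
Square 8, 1: +8·2° lon, +1·1° lat → SW at lon 156°, lat 81°.
Subsquare a=0, e=4: +0·0.0833333° lon, +4·0.0416667° lat → SW at lon 156°, lat 81.1667°.
Cell spans 0.0833333° lon × 0.0416667° lat. Centre is SW corner plus half of each.
latitude 81.1875, longitude 156.0417.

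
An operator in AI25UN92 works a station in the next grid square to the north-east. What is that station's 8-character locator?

Longitude extended square 9; +1 → 10, wraps to 0, carry into subsquare.
Longitude subsquare u = 20; +1 → 21 = v.
Latitude extended square 2; +1 → 3.

AI25vn03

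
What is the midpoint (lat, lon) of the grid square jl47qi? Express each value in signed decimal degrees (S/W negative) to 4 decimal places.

27.3542, 9.3750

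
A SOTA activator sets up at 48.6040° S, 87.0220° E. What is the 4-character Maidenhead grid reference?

NE31

Add 180° to longitude and 90° to latitude: 267.02, 41.40.
Field (20°×10°, letters A–R): 267.02/20 → 13 → N, 41.40/10 → 4 → E; chars NE.
Square (2°×1°, digits 0–9): 7.02/2 → 3, 1.40/1 → 1; chars 31.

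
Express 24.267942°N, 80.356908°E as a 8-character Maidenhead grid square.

NL04eg24

Shift to the Maidenhead origin (180°W, 90°S): lon 260.35691, lat 114.26794.
Field: 260.35691/20 → 13 → N, 114.26794/10 → 11 → L; chars NL.
Square: 0.35691/2 → 0, 4.26794/1 → 4; chars 04.
Subsquare: 0.35691/0.0833333 → 4 → e, 0.26794/0.0416667 → 6 → g; chars eg.
Extended square: 0.02357/0.00833333 → 2, 0.01794/0.00416667 → 4; chars 24.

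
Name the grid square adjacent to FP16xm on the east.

Longitude subsquare x = 23; +1 → 24, wraps to 0 = a, carry into square.
Longitude square 1; +1 → 2.
The latitude characters are unchanged.

FP26am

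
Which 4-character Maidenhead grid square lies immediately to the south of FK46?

FK45

Latitude square 6; −1 → 5.
The longitude characters are unchanged.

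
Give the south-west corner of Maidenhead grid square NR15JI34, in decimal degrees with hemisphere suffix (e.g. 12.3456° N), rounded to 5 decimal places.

Field N=13, R=17: +13·20° lon, +17·10° lat → SW at lon 80°, lat 80°.
Square 1, 5: +1·2° lon, +5·1° lat → SW at lon 82°, lat 85°.
Subsquare j=9, i=8: +9·0.0833333° lon, +8·0.0416667° lat → SW at lon 82.75°, lat 85.3333°.
Extended square 3, 4: +3·0.00833333° lon, +4·0.00416667° lat → SW at lon 82.775°, lat 85.35°.
latitude 85.35000° N, longitude 82.77500° E.

85.35000° N, 82.77500° E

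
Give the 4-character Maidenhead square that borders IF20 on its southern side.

Latitude square 0; −1 → -1, wraps to 9, carry into field.
Latitude field F = 5; −1 → 4 = E.
The longitude characters are unchanged.

IE29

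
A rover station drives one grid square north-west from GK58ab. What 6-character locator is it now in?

GK48xc

Longitude subsquare a = 0; −1 → -1, wraps to 23 = x, carry into square.
Longitude square 5; −1 → 4.
Latitude subsquare b = 1; +1 → 2 = c.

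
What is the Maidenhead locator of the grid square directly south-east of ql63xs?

QL73ar

Longitude subsquare x = 23; +1 → 24, wraps to 0 = a, carry into square.
Longitude square 6; +1 → 7.
Latitude subsquare s = 18; −1 → 17 = r.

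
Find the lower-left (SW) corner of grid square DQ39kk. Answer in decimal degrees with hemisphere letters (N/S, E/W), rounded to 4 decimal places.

Field D=3, Q=16: +3·20° lon, +16·10° lat → SW at lon -120°, lat 70°.
Square 3, 9: +3·2° lon, +9·1° lat → SW at lon -114°, lat 79°.
Subsquare k=10, k=10: +10·0.0833333° lon, +10·0.0416667° lat → SW at lon -113.167°, lat 79.4167°.
latitude 79.4167° N, longitude 113.1667° W.

79.4167° N, 113.1667° W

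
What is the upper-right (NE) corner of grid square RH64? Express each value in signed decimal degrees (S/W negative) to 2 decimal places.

-15.00, 174.00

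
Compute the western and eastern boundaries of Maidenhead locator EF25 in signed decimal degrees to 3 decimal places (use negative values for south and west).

Field E=4, F=5: +4·20° lon, +5·10° lat → SW at lon -100°, lat -40°.
Square 2, 5: +2·2° lon, +5·1° lat → SW at lon -96°, lat -35°.
Cell spans 2° lon × 1° lat.
west -96.000, east -94.000.

-96.000, -94.000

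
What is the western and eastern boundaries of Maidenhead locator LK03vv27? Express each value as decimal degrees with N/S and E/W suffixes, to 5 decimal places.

41.76667° E, 41.77500° E

Field L=11, K=10: +11·20° lon, +10·10° lat → SW at lon 40°, lat 10°.
Square 0, 3: +0·2° lon, +3·1° lat → SW at lon 40°, lat 13°.
Subsquare v=21, v=21: +21·0.0833333° lon, +21·0.0416667° lat → SW at lon 41.75°, lat 13.875°.
Extended square 2, 7: +2·0.00833333° lon, +7·0.00416667° lat → SW at lon 41.7667°, lat 13.9042°.
Cell spans 0.00833333° lon × 0.00416667° lat.
west 41.76667° E, east 41.77500° E.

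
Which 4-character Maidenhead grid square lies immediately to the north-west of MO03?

LO94

Longitude square 0; −1 → -1, wraps to 9, carry into field.
Longitude field M = 12; −1 → 11 = L.
Latitude square 3; +1 → 4.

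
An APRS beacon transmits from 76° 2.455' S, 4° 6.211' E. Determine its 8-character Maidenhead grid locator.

JB23bx20

Offset from 180°W / 90°S: lon 184.10352°, lat 13.95908°.
Field: lon ⌊184.10352/20⌋ = 9 → J; lat ⌊13.95908/10⌋ = 1 → B.
Square: lon ⌊4.10352/2⌋ = 2; lat ⌊3.95908/1⌋ = 3.
Subsquare: lon ⌊0.10352/0.0833333⌋ = 1 → b; lat ⌊0.95908/0.0416667⌋ = 23 → x.
Extended square: lon ⌊0.02018/0.00833333⌋ = 2; lat ⌊0.00075/0.00416667⌋ = 0.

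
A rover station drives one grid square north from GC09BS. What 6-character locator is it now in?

GC09bt

Latitude subsquare s = 18; +1 → 19 = t.
The longitude characters are unchanged.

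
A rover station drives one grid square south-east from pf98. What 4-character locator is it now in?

QF07

Longitude square 9; +1 → 10, wraps to 0, carry into field.
Longitude field P = 15; +1 → 16 = Q.
Latitude square 8; −1 → 7.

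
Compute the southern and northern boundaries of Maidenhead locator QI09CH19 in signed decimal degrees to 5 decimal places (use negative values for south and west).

-0.67083, -0.66667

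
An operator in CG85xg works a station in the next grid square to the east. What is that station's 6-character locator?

Longitude subsquare x = 23; +1 → 24, wraps to 0 = a, carry into square.
Longitude square 8; +1 → 9.
The latitude characters are unchanged.

CG95ag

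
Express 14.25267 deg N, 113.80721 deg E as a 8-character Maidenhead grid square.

OK64vg60

Shift to the Maidenhead origin (180°W, 90°S): lon 293.80721, lat 104.25267.
Field: lon ⌊293.80721/20⌋ = 14 → O; lat ⌊104.25267/10⌋ = 10 → K.
Square: lon ⌊13.80721/2⌋ = 6; lat ⌊4.25267/1⌋ = 4.
Subsquare: lon ⌊1.80721/0.0833333⌋ = 21 → v; lat ⌊0.25267/0.0416667⌋ = 6 → g.
Extended square: lon ⌊0.05721/0.00833333⌋ = 6; lat ⌊0.00267/0.00416667⌋ = 0.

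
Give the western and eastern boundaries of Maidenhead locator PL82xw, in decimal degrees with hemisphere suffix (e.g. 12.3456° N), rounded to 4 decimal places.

137.9167° E, 138.0000° E

Field P=15, L=11: +15·20° lon, +11·10° lat → SW at lon 120°, lat 20°.
Square 8, 2: +8·2° lon, +2·1° lat → SW at lon 136°, lat 22°.
Subsquare x=23, w=22: +23·0.0833333° lon, +22·0.0416667° lat → SW at lon 137.917°, lat 22.9167°.
Cell spans 0.0833333° lon × 0.0416667° lat.
west 137.9167° E, east 138.0000° E.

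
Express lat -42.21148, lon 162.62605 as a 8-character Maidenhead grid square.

Add 180° to longitude and 90° to latitude: 342.62605, 47.78852.
Field (20°×10°, letters A–R): lon ⌊342.62605/20⌋ = 17 → R; lat ⌊47.78852/10⌋ = 4 → E.
Square (2°×1°, digits 0–9): lon ⌊2.62605/2⌋ = 1; lat ⌊7.78852/1⌋ = 7.
Subsquare (5′×2.5′, letters a–x): lon ⌊0.62605/0.0833333⌋ = 7 → h; lat ⌊0.78852/0.0416667⌋ = 18 → s.
Extended square (30″×15″, digits 0–9): lon ⌊0.04272/0.00833333⌋ = 5; lat ⌊0.03852/0.00416667⌋ = 9.

RE17hs59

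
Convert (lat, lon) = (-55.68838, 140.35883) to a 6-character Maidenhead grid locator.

QD04eh

Shift to the Maidenhead origin (180°W, 90°S): lon 320.3588, lat 34.3116.
Field: lon ⌊320.3588/20⌋ = 16 → Q; lat ⌊34.3116/10⌋ = 3 → D.
Square: lon ⌊0.3588/2⌋ = 0; lat ⌊4.3116/1⌋ = 4.
Subsquare: lon ⌊0.3588/0.0833333⌋ = 4 → e; lat ⌊0.3116/0.0416667⌋ = 7 → h.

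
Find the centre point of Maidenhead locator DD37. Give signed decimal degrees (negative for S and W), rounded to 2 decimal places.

-52.50, -113.00

Field D=3, D=3: +3·20° lon, +3·10° lat → SW at lon -120°, lat -60°.
Square 3, 7: +3·2° lon, +7·1° lat → SW at lon -114°, lat -53°.
Cell spans 2° lon × 1° lat. Centre is SW corner plus half of each.
latitude -52.50, longitude -113.00.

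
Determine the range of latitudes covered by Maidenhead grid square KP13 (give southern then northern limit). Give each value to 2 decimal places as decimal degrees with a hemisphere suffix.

63.00° N, 64.00° N

Field K=10, P=15: +10·20° lon, +15·10° lat → SW at lon 20°, lat 60°.
Square 1, 3: +1·2° lon, +3·1° lat → SW at lon 22°, lat 63°.
Cell spans 2° lon × 1° lat.
south 63.00° N, north 64.00° N.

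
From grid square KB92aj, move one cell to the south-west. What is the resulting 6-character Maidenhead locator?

Longitude subsquare a = 0; −1 → -1, wraps to 23 = x, carry into square.
Longitude square 9; −1 → 8.
Latitude subsquare j = 9; −1 → 8 = i.

KB82xi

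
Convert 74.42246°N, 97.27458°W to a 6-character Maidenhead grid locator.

Offset from 180°W / 90°S: lon 82.7254°, lat 164.4225°.
Field: lon ⌊82.7254/20⌋ = 4 → E; lat ⌊164.4225/10⌋ = 16 → Q.
Square: lon ⌊2.7254/2⌋ = 1; lat ⌊4.4225/1⌋ = 4.
Subsquare: lon ⌊0.7254/0.0833333⌋ = 8 → i; lat ⌊0.4225/0.0416667⌋ = 10 → k.

EQ14ik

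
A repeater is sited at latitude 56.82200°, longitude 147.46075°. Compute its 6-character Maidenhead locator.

QO36rt

Add 180° to longitude and 90° to latitude: 327.4607, 146.8220.
Field: 327.4607/20 → 16 → Q, 146.8220/10 → 14 → O; chars QO.
Square: 7.4607/2 → 3, 6.8220/1 → 6; chars 36.
Subsquare: 1.4607/0.0833333 → 17 → r, 0.8220/0.0416667 → 19 → t; chars rt.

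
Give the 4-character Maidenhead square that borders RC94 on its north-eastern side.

AC05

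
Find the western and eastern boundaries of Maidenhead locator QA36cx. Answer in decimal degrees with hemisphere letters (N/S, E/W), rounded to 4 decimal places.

146.1667° E, 146.2500° E

Field Q=16, A=0: +16·20° lon, +0·10° lat → SW at lon 140°, lat -90°.
Square 3, 6: +3·2° lon, +6·1° lat → SW at lon 146°, lat -84°.
Subsquare c=2, x=23: +2·0.0833333° lon, +23·0.0416667° lat → SW at lon 146.167°, lat -83.0417°.
Cell spans 0.0833333° lon × 0.0416667° lat.
west 146.1667° E, east 146.2500° E.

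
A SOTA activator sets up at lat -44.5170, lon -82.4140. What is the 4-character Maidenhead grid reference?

EE85

Offset from 180°W / 90°S: lon 97.59°, lat 45.48°.
Field: lon ⌊97.59/20⌋ = 4 → E; lat ⌊45.48/10⌋ = 4 → E.
Square: lon ⌊17.59/2⌋ = 8; lat ⌊5.48/1⌋ = 5.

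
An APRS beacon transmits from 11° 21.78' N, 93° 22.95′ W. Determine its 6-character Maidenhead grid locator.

EK31hi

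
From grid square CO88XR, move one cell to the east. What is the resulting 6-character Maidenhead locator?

CO98ar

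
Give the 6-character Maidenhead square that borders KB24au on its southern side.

KB24at

Latitude subsquare u = 20; −1 → 19 = t.
The longitude characters are unchanged.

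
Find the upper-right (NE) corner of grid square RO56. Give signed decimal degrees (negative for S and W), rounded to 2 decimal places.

57.00, 172.00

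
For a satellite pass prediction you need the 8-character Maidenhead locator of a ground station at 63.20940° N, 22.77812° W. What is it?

Offset from 180°W / 90°S: lon 157.22188°, lat 153.20940°.
Field: lon ⌊157.22188/20⌋ = 7 → H; lat ⌊153.20940/10⌋ = 15 → P.
Square: lon ⌊17.22188/2⌋ = 8; lat ⌊3.20940/1⌋ = 3.
Subsquare: lon ⌊1.22188/0.0833333⌋ = 14 → o; lat ⌊0.20940/0.0416667⌋ = 5 → f.
Extended square: lon ⌊0.05521/0.00833333⌋ = 6; lat ⌊0.00107/0.00416667⌋ = 0.

HP83of60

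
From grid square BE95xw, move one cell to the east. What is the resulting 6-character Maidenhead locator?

Longitude subsquare x = 23; +1 → 24, wraps to 0 = a, carry into square.
Longitude square 9; +1 → 10, wraps to 0, carry into field.
Longitude field B = 1; +1 → 2 = C.
The latitude characters are unchanged.

CE05aw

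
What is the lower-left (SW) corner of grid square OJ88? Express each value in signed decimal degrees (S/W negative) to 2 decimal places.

8.00, 116.00

Field O=14, J=9: +14·20° lon, +9·10° lat → SW at lon 100°, lat 0°.
Square 8, 8: +8·2° lon, +8·1° lat → SW at lon 116°, lat 8°.
latitude 8.00, longitude 116.00.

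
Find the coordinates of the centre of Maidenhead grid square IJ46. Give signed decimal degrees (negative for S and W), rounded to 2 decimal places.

6.50, -11.00

Field I=8, J=9: +8·20° lon, +9·10° lat → SW at lon -20°, lat 0°.
Square 4, 6: +4·2° lon, +6·1° lat → SW at lon -12°, lat 6°.
Cell spans 2° lon × 1° lat. Centre is SW corner plus half of each.
latitude 6.50, longitude -11.00.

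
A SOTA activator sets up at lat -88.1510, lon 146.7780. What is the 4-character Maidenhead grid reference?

Add 180° to longitude and 90° to latitude: 326.78, 1.85.
Field: lon ⌊326.78/20⌋ = 16 → Q; lat ⌊1.85/10⌋ = 0 → A.
Square: lon ⌊6.78/2⌋ = 3; lat ⌊1.85/1⌋ = 1.

QA31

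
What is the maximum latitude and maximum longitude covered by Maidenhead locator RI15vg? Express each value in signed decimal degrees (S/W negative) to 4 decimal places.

-4.7083, 163.8333

Field R=17, I=8: +17·20° lon, +8·10° lat → SW at lon 160°, lat -10°.
Square 1, 5: +1·2° lon, +5·1° lat → SW at lon 162°, lat -5°.
Subsquare v=21, g=6: +21·0.0833333° lon, +6·0.0416667° lat → SW at lon 163.75°, lat -4.75°.
Cell spans 0.0833333° lon × 0.0416667° lat. NE corner is SW corner plus one full cell.
latitude -4.7083, longitude 163.8333.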